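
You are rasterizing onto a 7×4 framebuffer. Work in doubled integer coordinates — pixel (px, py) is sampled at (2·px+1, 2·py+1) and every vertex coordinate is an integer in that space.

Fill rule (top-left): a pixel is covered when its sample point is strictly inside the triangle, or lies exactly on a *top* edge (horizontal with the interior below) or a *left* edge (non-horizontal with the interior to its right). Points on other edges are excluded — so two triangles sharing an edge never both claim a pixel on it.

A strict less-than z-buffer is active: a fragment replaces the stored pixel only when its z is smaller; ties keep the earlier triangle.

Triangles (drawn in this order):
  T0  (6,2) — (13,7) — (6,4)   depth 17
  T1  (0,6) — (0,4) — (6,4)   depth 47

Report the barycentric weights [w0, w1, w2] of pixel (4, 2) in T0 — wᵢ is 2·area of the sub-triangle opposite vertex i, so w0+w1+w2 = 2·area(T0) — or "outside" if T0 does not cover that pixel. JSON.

T0:
  2·area = 14
  edge (6, 2)→(13, 7): d=(7,5) right/bottom  bias=-1
  edge (13, 7)→(6, 4): d=(-7,-3) top-left  bias=+0
  edge (6, 4)→(6, 2): d=(0,-2) top-left  bias=+0
    (3,1)@(7, 3): e=[2,10,2] → #
    (4,1)@(9, 3): e=[-8,16,6] → ·
    (3,2)@(7, 5): e=[16,-4,2] → ·
    (4,2)@(9, 5): e=[6,2,6] → #
    (5,2)@(11, 5): e=[-4,8,10] → ·
    (4,3)@(9, 7): e=[20,-12,6] → ·
    (6,3)@(13, 7): e=[0,0,14] → ·  [on edge]
  covered (2 px):
    · · · · · · ·
    · · · # · · ·
    · · · · # · ·
    · · · · · · ·
T1:
  2·area = 12
  edge (0, 6)→(0, 4): d=(0,-2) top-left  bias=+0
  edge (0, 4)→(6, 4): d=(6,0) top-left  bias=+0
  edge (6, 4)→(0, 6): d=(-6,2) right/bottom  bias=-1
    (4,1)@(9, 3): e=[18,-6,0] → ·  [on edge]
    (0,2)@(1, 5): e=[2,6,4] → #
    (1,2)@(3, 5): e=[6,6,0] → ·  [on edge]
    (0,3)@(1, 7): e=[2,18,-8] → ·
  covered (1 px):
    · · · · · · ·
    · · · · · · ·
    # · · · · · ·
    · · · · · · ·

Answer: [2,6,6]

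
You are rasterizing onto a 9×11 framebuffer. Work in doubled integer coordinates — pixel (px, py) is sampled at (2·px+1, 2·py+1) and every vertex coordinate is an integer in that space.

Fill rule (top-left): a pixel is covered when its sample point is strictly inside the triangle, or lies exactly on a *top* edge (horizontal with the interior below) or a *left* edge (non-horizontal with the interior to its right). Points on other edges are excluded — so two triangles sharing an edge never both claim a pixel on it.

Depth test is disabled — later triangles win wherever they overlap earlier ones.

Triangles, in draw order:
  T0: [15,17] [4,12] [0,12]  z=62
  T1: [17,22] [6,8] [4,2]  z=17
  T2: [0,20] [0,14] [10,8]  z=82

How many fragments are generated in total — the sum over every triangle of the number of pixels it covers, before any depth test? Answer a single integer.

T0:
  2·area = 20  (B↔C swapped to make it positive)
  edge (15, 17)→(0, 12): d=(-15,-5) top-left  bias=+0
  edge (0, 12)→(4, 12): d=(4,0) top-left  bias=+0
  edge (4, 12)→(15, 17): d=(11,5) right/bottom  bias=-1
    (1,6)@(3, 13): e=[0,4,16] → █  [on edge]
    (2,6)@(5, 13): e=[10,4,6] → █
    (3,6)@(7, 13): e=[20,4,-4] → ·
    (1,7)@(3, 15): e=[-30,12,38] → ·
    (2,7)@(5, 15): e=[-20,12,28] → ·
    (4,7)@(9, 15): e=[0,12,8] → █  [on edge]
    (5,7)@(11, 15): e=[10,12,-2] → ·
    (4,8)@(9, 17): e=[-30,20,30] → ·
    (7,8)@(15, 17): e=[0,20,0] → ·  [on edge]
  covered (3 px):
    · · · · · · · · ·
    · · · · · · · · ·
    · · · · · · · · ·
    · · · · · · · · ·
    · · · · · · · · ·
    · · · · · · · · ·
    · █ █ · · · · · ·
    · · · · █ · · · ·
    · · · · · · · · ·
    · · · · · · · · ·
    · · · · · · · · ·
T1:
  2·area = 38
  edge (17, 22)→(6, 8): d=(-11,-14) top-left  bias=+0
  edge (6, 8)→(4, 2): d=(-2,-6) top-left  bias=+0
  edge (4, 2)→(17, 22): d=(13,20) right/bottom  bias=-1
    (2,2)@(5, 5): e=[19,0,19] → █  [on edge]
    (3,2)@(7, 5): e=[47,12,-21] → ·
    (2,3)@(5, 7): e=[-3,-4,45] → ·
    (3,3)@(7, 7): e=[25,8,5] → █
    (4,3)@(9, 7): e=[53,20,-35] → ·
    (3,4)@(7, 9): e=[3,4,31] → █
    (4,4)@(9, 9): e=[31,16,-9] → ·
    (3,5)@(7, 11): e=[-19,0,57] → ·  [on edge]
    (4,5)@(9, 11): e=[9,12,17] → █
    (5,5)@(11, 11): e=[37,24,-23] → ·
    (4,6)@(9, 13): e=[-13,8,43] → ·
    (5,6)@(11, 13): e=[15,20,3] → █
    (4,8)@(9, 17): e=[-57,0,95] → ·  [on edge]
  covered (6 px):
    · · · · · · · · ·
    · · · · · · · · ·
    · · █ · · · · · ·
    · · · █ · · · · ·
    · · · █ · · · · ·
    · · · · █ · · · ·
    · · · · · █ · · ·
    · · · · · · · · ·
    · · · · · · · · ·
    · · · · · · · █ ·
    · · · · · · · · ·
T2:
  2·area = 60
  edge (0, 20)→(0, 14): d=(0,-6) top-left  bias=+0
  edge (0, 14)→(10, 8): d=(10,-6) top-left  bias=+0
  edge (10, 8)→(0, 20): d=(-10,12) right/bottom  bias=-1
    (7,2)@(15, 5): e=[90,0,-30] → ·  [on edge]
    (4,4)@(9, 9): e=[54,4,2] → █
    (5,4)@(11, 9): e=[66,16,-22] → ·
    (2,5)@(5, 11): e=[30,0,30] → █  [on edge]
    (3,5)@(7, 11): e=[42,12,6] → █
    (4,5)@(9, 11): e=[54,24,-18] → ·
    (1,6)@(3, 13): e=[18,8,34] → █
    (3,6)@(7, 13): e=[42,32,-14] → ·
    (0,7)@(1, 15): e=[6,16,38] → █
    (2,7)@(5, 15): e=[30,40,-10] → ·
    (0,8)@(1, 17): e=[6,36,18] → █
    (1,8)@(3, 17): e=[18,48,-6] → ·
  covered (8 px):
    · · · · · · · · ·
    · · · · · · · · ·
    · · · · · · · · ·
    · · · · · · · · ·
    · · · · █ · · · ·
    · · █ █ · · · · ·
    · █ █ · · · · · ·
    █ █ · · · · · · ·
    █ · · · · · · · ·
    · · · · · · · · ·
    · · · · · · · · ·

Result: 17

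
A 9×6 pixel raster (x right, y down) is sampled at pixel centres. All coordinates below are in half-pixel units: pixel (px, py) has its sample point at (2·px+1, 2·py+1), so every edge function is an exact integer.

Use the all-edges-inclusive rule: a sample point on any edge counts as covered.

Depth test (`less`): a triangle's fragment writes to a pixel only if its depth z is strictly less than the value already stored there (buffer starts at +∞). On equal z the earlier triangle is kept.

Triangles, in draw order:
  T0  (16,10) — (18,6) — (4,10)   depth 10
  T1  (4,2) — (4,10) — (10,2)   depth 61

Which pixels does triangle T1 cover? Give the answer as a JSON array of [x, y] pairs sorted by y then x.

T0:
  2·area = 48  (B↔C swapped to make it positive)
  edge (16, 10)→(4, 10): d=(-12,0) inclusive
  edge (4, 10)→(18, 6): d=(14,-4) inclusive
  edge (18, 6)→(16, 10): d=(-2,4) inclusive
    (7,3)@(15, 7): e=[36,2,10] → #
    (8,3)@(17, 7): e=[36,10,2] → #
    (4,4)@(9, 9): e=[12,6,30] → #
    (5,4)@(11, 9): e=[12,14,22] → #
    (6,4)@(13, 9): e=[12,22,14] → #
    (8,4)@(17, 9): e=[12,38,-2] → ·
    (4,5)@(9, 11): e=[-12,34,26] → ·
    (5,5)@(11, 11): e=[-12,42,18] → ·
    (6,5)@(13, 11): e=[-12,50,10] → ·
    (7,5)@(15, 11): e=[-12,58,2] → ·
  covered (6 px):
    · · · · · · · · ·
    · · · · · · · · ·
    · · · · · · · · ·
    · · · · · · · # #
    · · · · # # # # ·
    · · · · · · · · ·
T1:
  2·area = 48  (B↔C swapped to make it positive)
  edge (4, 2)→(10, 2): d=(6,0) inclusive
  edge (10, 2)→(4, 10): d=(-6,8) inclusive
  edge (4, 10)→(4, 2): d=(0,-8) inclusive
    (2,1)@(5, 3): e=[6,34,8] → #
    (3,1)@(7, 3): e=[6,18,24] → #
    (4,1)@(9, 3): e=[6,2,40] → #
    (5,1)@(11, 3): e=[6,-14,56] → ·
    (2,2)@(5, 5): e=[18,22,8] → #
    (4,2)@(9, 5): e=[18,-10,40] → ·
    (2,3)@(5, 7): e=[30,10,8] → #
    (3,3)@(7, 7): e=[30,-6,24] → ·
    (2,4)@(5, 9): e=[42,-2,8] → ·
  covered (6 px):
    · · · · · · · · ·
    · · # # # · · · ·
    · · # # · · · · ·
    · · # · · · · · ·
    · · · · · · · · ·
    · · · · · · · · ·

Answer: [[2,1],[3,1],[4,1],[2,2],[3,2],[2,3]]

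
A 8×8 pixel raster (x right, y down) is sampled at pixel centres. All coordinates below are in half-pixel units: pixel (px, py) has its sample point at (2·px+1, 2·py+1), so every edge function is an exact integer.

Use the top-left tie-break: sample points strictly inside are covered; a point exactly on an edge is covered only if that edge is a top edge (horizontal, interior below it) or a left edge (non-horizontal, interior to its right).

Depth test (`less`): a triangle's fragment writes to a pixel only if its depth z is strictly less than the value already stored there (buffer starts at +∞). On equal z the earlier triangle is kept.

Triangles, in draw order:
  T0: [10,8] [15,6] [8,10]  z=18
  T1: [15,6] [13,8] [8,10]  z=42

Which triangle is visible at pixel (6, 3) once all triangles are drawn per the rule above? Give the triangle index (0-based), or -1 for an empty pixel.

T0:
  2·area = 6
  edge (10, 8)→(15, 6): d=(5,-2) top-left  bias=+0
  edge (15, 6)→(8, 10): d=(-7,4) right/bottom  bias=-1
  edge (8, 10)→(10, 8): d=(2,-2) top-left  bias=+0
    (7,1)@(15, 3): e=[-15,21,0] → .  [on edge]
    (6,2)@(13, 5): e=[-9,15,0] → .  [on edge]
    (5,3)@(11, 7): e=[-3,9,0] → .  [on edge]
    (6,3)@(13, 7): e=[1,1,4] → X
    (7,3)@(15, 7): e=[5,-7,8] → .
    (4,4)@(9, 9): e=[3,3,0] → X  [on edge]
    (5,4)@(11, 9): e=[7,-5,4] → .
    (6,4)@(13, 9): e=[11,-13,8] → .
    (3,5)@(7, 11): e=[9,-3,0] → .  [on edge]
    (4,5)@(9, 11): e=[13,-11,4] → .
    (2,6)@(5, 13): e=[15,-9,0] → .  [on edge]
    (1,7)@(3, 15): e=[21,-15,0] → .  [on edge]
  covered (2 px):
    . . . . . . . .
    . . . . . . . .
    . . . . . . . .
    . . . . . . X .
    . . . . X . . .
    . . . . . . . .
    . . . . . . . .
    . . . . . . . .
T1:
  2·area = 6
  edge (15, 6)→(13, 8): d=(-2,2) right/bottom  bias=-1
  edge (13, 8)→(8, 10): d=(-5,2) right/bottom  bias=-1
  edge (8, 10)→(15, 6): d=(7,-4) top-left  bias=+0
  covered (0 px):
    . . . . . . . .
    . . . . . . . .
    . . . . . . . .
    . . . . . . . .
    . . . . . . . .
    . . . . . . . .
    . . . . . . . .
    . . . . . . . .

Z-buffer (winner per pixel, '.' = empty):
  . . . . . . . .
  . . . . . . . .
  . . . . . . . .
  . . . . . . 0 .
  . . . . 0 . . .
  . . . . . . . .
  . . . . . . . .
  . . . . . . . .

Answer: 0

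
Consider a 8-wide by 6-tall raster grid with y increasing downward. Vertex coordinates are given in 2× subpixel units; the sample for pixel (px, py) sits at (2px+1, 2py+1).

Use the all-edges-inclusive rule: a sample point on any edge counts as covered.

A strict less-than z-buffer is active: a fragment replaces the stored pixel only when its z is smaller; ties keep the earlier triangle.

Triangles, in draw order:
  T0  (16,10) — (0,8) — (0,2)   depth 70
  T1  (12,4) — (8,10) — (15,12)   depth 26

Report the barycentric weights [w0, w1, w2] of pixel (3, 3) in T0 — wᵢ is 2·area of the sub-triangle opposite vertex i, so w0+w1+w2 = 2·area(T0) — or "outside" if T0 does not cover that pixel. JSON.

T0:
  2·area = 96
  edge (16, 10)→(0, 8): d=(-16,-2) inclusive
  edge (0, 8)→(0, 2): d=(0,-6) inclusive
  edge (0, 2)→(16, 10): d=(16,8) inclusive
    (0,1)@(1, 3): e=[82,6,8] → █
    (1,1)@(3, 3): e=[86,18,-8] → ·
    (0,2)@(1, 5): e=[50,6,40] → █
    (1,2)@(3, 5): e=[54,18,24] → █
    (2,2)@(5, 5): e=[58,30,8] → █
    (3,2)@(7, 5): e=[62,42,-8] → ·
    (0,3)@(1, 7): e=[18,6,72] → █
    (3,3)@(7, 7): e=[30,42,24] → █
    (4,3)@(9, 7): e=[34,54,8] → █
    (5,3)@(11, 7): e=[38,66,-8] → ·
    (0,4)@(1, 9): e=[-14,6,104] → ·
    (1,4)@(3, 9): e=[-10,18,88] → ·
  covered (12 px):
    · · · · · · · ·
    █ · · · · · · ·
    █ █ █ · · · · ·
    █ █ █ █ █ · · ·
    · · · · █ █ █ ·
    · · · · · · · ·
T1:
  2·area = 50  (B↔C swapped to make it positive)
  edge (12, 4)→(15, 12): d=(3,8) inclusive
  edge (15, 12)→(8, 10): d=(-7,-2) inclusive
  edge (8, 10)→(12, 4): d=(4,-6) inclusive
    (5,3)@(11, 7): e=[17,27,6] → █
    (6,3)@(13, 7): e=[1,31,18] → █
    (7,3)@(15, 7): e=[-15,35,30] → ·
    (4,4)@(9, 9): e=[39,9,2] → █
    (7,4)@(15, 9): e=[-9,21,38] → ·
    (4,5)@(9, 11): e=[45,-5,10] → ·
    (5,5)@(11, 11): e=[29,-1,22] → ·
    (6,5)@(13, 11): e=[13,3,34] → █
    (7,5)@(15, 11): e=[-3,7,46] → ·
  covered (6 px):
    · · · · · · · ·
    · · · · · · · ·
    · · · · · · · ·
    · · · · · █ █ ·
    · · · · █ █ █ ·
    · · · · · · █ ·

Answer: [42,24,30]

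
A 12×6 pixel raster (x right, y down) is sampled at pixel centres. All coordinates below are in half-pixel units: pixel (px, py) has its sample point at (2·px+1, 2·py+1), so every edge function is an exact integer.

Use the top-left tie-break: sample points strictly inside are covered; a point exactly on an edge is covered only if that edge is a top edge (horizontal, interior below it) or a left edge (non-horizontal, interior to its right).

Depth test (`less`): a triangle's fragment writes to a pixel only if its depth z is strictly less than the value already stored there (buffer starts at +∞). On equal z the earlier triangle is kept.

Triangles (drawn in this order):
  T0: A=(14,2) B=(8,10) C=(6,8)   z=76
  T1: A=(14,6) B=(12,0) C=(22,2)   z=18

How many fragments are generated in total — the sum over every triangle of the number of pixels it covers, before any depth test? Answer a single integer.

T0:
  2·area = 28
  edge (14, 2)→(8, 10): d=(-6,8) right/bottom  bias=-1
  edge (8, 10)→(6, 8): d=(-2,-2) top-left  bias=+0
  edge (6, 8)→(14, 2): d=(8,-6) top-left  bias=+0
    (0,1)@(1, 3): e=[98,0,-70] → ·  [on edge]
    (6,1)@(13, 3): e=[2,24,2] → █
    (7,1)@(15, 3): e=[-14,28,14] → ·
    (1,2)@(3, 5): e=[70,0,-42] → ·  [on edge]
    (5,2)@(11, 5): e=[6,16,6] → █
    (6,2)@(13, 5): e=[-10,20,18] → ·
    (2,3)@(5, 7): e=[42,0,-14] → ·  [on edge]
    (4,3)@(9, 7): e=[10,8,10] → █
    (5,3)@(11, 7): e=[-6,12,22] → ·
    (3,4)@(7, 9): e=[14,0,14] → █  [on edge]
    (4,4)@(9, 9): e=[-2,4,26] → ·
    (3,5)@(7, 11): e=[2,-4,30] → ·
    (4,5)@(9, 11): e=[-14,0,42] → ·  [on edge]
  covered (4 px):
    · · · · · · · · · · · ·
    · · · · · · █ · · · · ·
    · · · · · █ · · · · · ·
    · · · · █ · · · · · · ·
    · · · █ · · · · · · · ·
    · · · · · · · · · · · ·
T1:
  2·area = 56
  edge (14, 6)→(12, 0): d=(-2,-6) top-left  bias=+0
  edge (12, 0)→(22, 2): d=(10,2) right/bottom  bias=-1
  edge (22, 2)→(14, 6): d=(-8,4) right/bottom  bias=-1
    (6,0)@(13, 1): e=[4,8,44] → █
    (7,0)@(15, 1): e=[16,4,36] → █
    (8,0)@(17, 1): e=[28,0,28] → ·  [on edge]
    (6,1)@(13, 3): e=[0,28,28] → █  [on edge]
    (8,1)@(17, 3): e=[24,20,12] → █
    (9,1)@(19, 3): e=[36,16,4] → █
    (10,1)@(21, 3): e=[48,12,-4] → ·
    (6,2)@(13, 5): e=[-4,48,12] → ·
    (7,2)@(15, 5): e=[8,44,4] → █
    (8,2)@(17, 5): e=[20,40,-4] → ·
    (9,2)@(19, 5): e=[32,36,-12] → ·
    (7,3)@(15, 7): e=[4,64,-12] → ·
    (7,4)@(15, 9): e=[0,84,-28] → ·  [on edge]
  covered (7 px):
    · · · · · · █ █ · · · ·
    · · · · · · █ █ █ █ · ·
    · · · · · · · █ · · · ·
    · · · · · · · · · · · ·
    · · · · · · · · · · · ·
    · · · · · · · · · · · ·

Final: 11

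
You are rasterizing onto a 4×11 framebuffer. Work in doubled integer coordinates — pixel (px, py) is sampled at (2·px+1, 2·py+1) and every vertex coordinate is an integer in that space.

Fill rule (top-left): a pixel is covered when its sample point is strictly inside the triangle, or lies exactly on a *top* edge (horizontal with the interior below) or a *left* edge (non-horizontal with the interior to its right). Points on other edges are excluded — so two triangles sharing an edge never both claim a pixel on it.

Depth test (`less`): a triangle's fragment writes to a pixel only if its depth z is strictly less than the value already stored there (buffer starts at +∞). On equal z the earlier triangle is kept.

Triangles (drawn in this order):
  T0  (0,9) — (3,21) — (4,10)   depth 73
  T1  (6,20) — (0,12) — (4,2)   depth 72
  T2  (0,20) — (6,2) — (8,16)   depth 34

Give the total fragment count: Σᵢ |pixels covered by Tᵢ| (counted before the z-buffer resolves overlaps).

T0:
  2·area = 45  (B↔C swapped to make it positive)
  edge (0, 9)→(4, 10): d=(4,1) right/bottom  bias=-1
  edge (4, 10)→(3, 21): d=(-1,11) right/bottom  bias=-1
  edge (3, 21)→(0, 9): d=(-3,-12) top-left  bias=+0
    (0,5)@(1, 11): e=[7,32,6] → #
    (1,5)@(3, 11): e=[5,10,30] → #
    (2,5)@(5, 11): e=[3,-12,54] → ·
    (0,6)@(1, 13): e=[15,30,0] → #  [on edge]
    (2,6)@(5, 13): e=[11,-14,48] → ·
    (0,7)@(1, 15): e=[23,28,-6] → ·
    (1,7)@(3, 15): e=[21,6,18] → #
    (2,7)@(5, 15): e=[19,-16,42] → ·
    (1,8)@(3, 17): e=[29,4,12] → #
    (2,8)@(5, 17): e=[27,-18,36] → ·
    (1,9)@(3, 19): e=[37,2,6] → #
    (2,9)@(5, 19): e=[35,-20,30] → ·
    (1,10)@(3, 21): e=[45,0,0] → ·  [on edge]
  covered (7 px):
    · · · ·
    · · · ·
    · · · ·
    · · · ·
    · · · ·
    # # · ·
    # # · ·
    · # · ·
    · # · ·
    · # · ·
    · · · ·
T1:
  2·area = 92
  edge (6, 20)→(0, 12): d=(-6,-8) top-left  bias=+0
  edge (0, 12)→(4, 2): d=(4,-10) top-left  bias=+0
  edge (4, 2)→(6, 20): d=(2,18) right/bottom  bias=-1
    (1,2)@(3, 5): e=[66,2,24] → #
    (2,2)@(5, 5): e=[82,22,-12] → ·
    (1,3)@(3, 7): e=[54,10,28] → #
    (2,3)@(5, 7): e=[70,30,-8] → ·
    (1,4)@(3, 9): e=[42,18,32] → #
    (2,4)@(5, 9): e=[58,38,-4] → ·
    (0,5)@(1, 11): e=[14,6,72] → #
    (2,5)@(5, 11): e=[46,46,0] → ·  [on edge]
    (0,6)@(1, 13): e=[2,14,76] → #
    (2,6)@(5, 13): e=[34,54,4] → #
    (3,6)@(7, 13): e=[50,74,-32] → ·
    (0,7)@(1, 15): e=[-10,22,80] → ·
  covered (11 px):
    · · · ·
    · · · ·
    · # · ·
    · # · ·
    · # · ·
    # # · ·
    # # # ·
    · # # ·
    · · # ·
    · · · ·
    · · · ·
T2:
  2·area = 120
  edge (0, 20)→(6, 2): d=(6,-18) top-left  bias=+0
  edge (6, 2)→(8, 16): d=(2,14) right/bottom  bias=-1
  edge (8, 16)→(0, 20): d=(-8,4) right/bottom  bias=-1
    (2,2)@(5, 5): e=[0,20,100] → #  [on edge]
    (3,2)@(7, 5): e=[36,-8,92] → ·
    (2,3)@(5, 7): e=[12,24,84] → #
    (3,3)@(7, 7): e=[48,-4,76] → ·
    (2,4)@(5, 9): e=[24,28,68] → #
    (3,4)@(7, 9): e=[60,0,60] → ·  [on edge]
    (1,5)@(3, 11): e=[0,60,60] → #  [on edge]
    (3,5)@(7, 11): e=[72,4,44] → #
    (1,6)@(3, 13): e=[12,64,44] → #
    (1,7)@(3, 15): e=[24,68,28] → #
    (0,8)@(1, 17): e=[0,100,20] → #  [on edge]
    (3,8)@(7, 17): e=[108,16,-4] → ·
  covered (16 px):
    · · · ·
    · · · ·
    · · # ·
    · · # ·
    · · # ·
    · # # #
    · # # #
    · # # #
    # # # ·
    # · · ·
    · · · ·

Result: 34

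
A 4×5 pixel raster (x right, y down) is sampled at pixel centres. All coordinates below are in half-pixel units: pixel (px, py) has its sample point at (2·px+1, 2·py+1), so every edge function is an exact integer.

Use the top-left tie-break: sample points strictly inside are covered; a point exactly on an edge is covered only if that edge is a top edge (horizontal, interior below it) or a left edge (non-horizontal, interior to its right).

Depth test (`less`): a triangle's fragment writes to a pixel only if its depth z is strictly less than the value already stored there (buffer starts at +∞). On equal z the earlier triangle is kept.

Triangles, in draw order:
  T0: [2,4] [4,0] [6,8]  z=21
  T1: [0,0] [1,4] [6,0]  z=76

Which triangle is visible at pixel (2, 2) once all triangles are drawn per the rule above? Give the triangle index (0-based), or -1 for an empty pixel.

T0:
  2·area = 24
  edge (2, 4)→(4, 0): d=(2,-4) top-left  bias=+0
  edge (4, 0)→(6, 8): d=(2,8) right/bottom  bias=-1
  edge (6, 8)→(2, 4): d=(-4,-4) top-left  bias=+0
    (0,1)@(1, 3): e=[-6,30,0] → .  [on edge]
    (1,1)@(3, 3): e=[2,14,8] → X
    (2,1)@(5, 3): e=[10,-2,16] → .
    (1,2)@(3, 5): e=[6,18,0] → X  [on edge]
    (2,2)@(5, 5): e=[14,2,8] → X
    (3,2)@(7, 5): e=[22,-14,16] → .
    (1,3)@(3, 7): e=[10,22,-8] → .
    (2,3)@(5, 7): e=[18,6,0] → X  [on edge]
    (3,3)@(7, 7): e=[26,-10,8] → .
    (2,4)@(5, 9): e=[22,10,-8] → .
    (3,4)@(7, 9): e=[30,-6,0] → .  [on edge]
  covered (4 px):
    . . . .
    . X . .
    . X X .
    . . X .
    . . . .
T1:
  2·area = 24  (B↔C swapped to make it positive)
  edge (0, 0)→(6, 0): d=(6,0) top-left  bias=+0
  edge (6, 0)→(1, 4): d=(-5,4) right/bottom  bias=-1
  edge (1, 4)→(0, 0): d=(-1,-4) top-left  bias=+0
    (0,0)@(1, 1): e=[6,15,3] → X
    (1,0)@(3, 1): e=[6,7,11] → X
    (2,0)@(5, 1): e=[6,-1,19] → .
    (0,1)@(1, 3): e=[18,5,1] → X
    (1,1)@(3, 3): e=[18,-3,9] → .
    (0,2)@(1, 5): e=[30,-5,-1] → .
  covered (3 px):
    X X . .
    X . . .
    . . . .
    . . . .
    . . . .

Z-buffer (winner per pixel, '.' = empty):
  1 1 . .
  1 0 . .
  . 0 0 .
  . . 0 .
  . . . .

Result: 0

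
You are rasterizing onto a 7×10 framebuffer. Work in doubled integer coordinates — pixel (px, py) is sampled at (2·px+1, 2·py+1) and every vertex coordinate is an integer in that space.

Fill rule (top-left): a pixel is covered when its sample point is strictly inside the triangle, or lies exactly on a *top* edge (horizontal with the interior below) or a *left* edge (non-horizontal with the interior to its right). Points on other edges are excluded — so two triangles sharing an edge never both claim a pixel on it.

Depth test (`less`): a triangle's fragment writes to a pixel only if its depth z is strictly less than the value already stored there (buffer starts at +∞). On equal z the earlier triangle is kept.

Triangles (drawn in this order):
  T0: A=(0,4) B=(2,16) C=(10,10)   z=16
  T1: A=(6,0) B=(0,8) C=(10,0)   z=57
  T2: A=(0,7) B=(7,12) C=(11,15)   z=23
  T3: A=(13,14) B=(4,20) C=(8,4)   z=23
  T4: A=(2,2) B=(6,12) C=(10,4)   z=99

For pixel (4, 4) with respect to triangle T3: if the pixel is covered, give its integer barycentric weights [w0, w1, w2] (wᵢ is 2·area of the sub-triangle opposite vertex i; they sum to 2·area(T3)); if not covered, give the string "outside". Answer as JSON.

T0:
  2·area = 108  (B↔C swapped to make it positive)
  edge (0, 4)→(10, 10): d=(10,6) right/bottom  bias=-1
  edge (10, 10)→(2, 16): d=(-8,6) right/bottom  bias=-1
  edge (2, 16)→(0, 4): d=(-2,-12) top-left  bias=+0
    (0,2)@(1, 5): e=[4,94,10] → X
    (1,2)@(3, 5): e=[-8,82,34] → .
    (0,3)@(1, 7): e=[24,78,6] → X
    (1,3)@(3, 7): e=[12,66,30] → X
    (2,3)@(5, 7): e=[0,54,54] → .  [on edge]
    (0,4)@(1, 9): e=[44,62,2] → X
    (2,4)@(5, 9): e=[20,38,50] → X
    (3,4)@(7, 9): e=[8,26,74] → X
    (4,4)@(9, 9): e=[-4,14,98] → .
    (0,5)@(1, 11): e=[64,46,-2] → .
    (1,5)@(3, 11): e=[52,34,22] → X
    (4,5)@(9, 11): e=[16,-2,94] → .
  covered (13 px):
    . . . . . . .
    . . . . . . .
    X . . . . . .
    X X . . . . .
    X X X X . . .
    . X X X . . .
    . X X . . . .
    . X . . . . .
    . . . . . . .
    . . . . . . .
T1:
  2·area = 32  (B↔C swapped to make it positive)
  edge (6, 0)→(10, 0): d=(4,0) top-left  bias=+0
  edge (10, 0)→(0, 8): d=(-10,8) right/bottom  bias=-1
  edge (0, 8)→(6, 0): d=(6,-8) top-left  bias=+0
    (3,0)@(7, 1): e=[4,14,14] → X
    (4,0)@(9, 1): e=[4,-2,30] → .
    (2,1)@(5, 3): e=[12,10,10] → X
    (3,1)@(7, 3): e=[12,-6,26] → .
    (1,2)@(3, 5): e=[20,6,6] → X
    (2,2)@(5, 5): e=[20,-10,22] → .
    (0,3)@(1, 7): e=[28,2,2] → X
    (1,3)@(3, 7): e=[28,-14,18] → .
    (0,4)@(1, 9): e=[36,-18,14] → .
  covered (4 px):
    . . . X . . .
    . . X . . . .
    . X . . . . .
    X . . . . . .
    . . . . . . .
    . . . . . . .
    . . . . . . .
    . . . . . . .
    . . . . . . .
    . . . . . . .
T2:
  2·area = 1
  edge (0, 7)→(7, 12): d=(7,5) right/bottom  bias=-1
  edge (7, 12)→(11, 15): d=(4,3) right/bottom  bias=-1
  edge (11, 15)→(0, 7): d=(-11,-8) top-left  bias=+0
    (1,4)@(3, 9): e=[-1,0,2] → .  [on edge]
    (5,7)@(11, 15): e=[1,0,0] → .  [on edge]
  covered (0 px):
    . . . . . . .
    . . . . . . .
    . . . . . . .
    . . . . . . .
    . . . . . . .
    . . . . . . .
    . . . . . . .
    . . . . . . .
    . . . . . . .
    . . . . . . .
T3:
  2·area = 120
  edge (13, 14)→(4, 20): d=(-9,6) right/bottom  bias=-1
  edge (4, 20)→(8, 4): d=(4,-16) top-left  bias=+0
  edge (8, 4)→(13, 14): d=(5,10) right/bottom  bias=-1
    (4,3)@(9, 7): e=[87,28,5] → X
    (5,3)@(11, 7): e=[75,60,-15] → .
    (3,4)@(7, 9): e=[81,4,35] → X
    (5,4)@(11, 9): e=[57,68,-5] → .
    (3,5)@(7, 11): e=[63,12,45] → X
    (5,5)@(11, 11): e=[39,76,5] → X
    (6,5)@(13, 11): e=[27,108,-15] → .
    (3,6)@(7, 13): e=[45,20,55] → X
    (6,6)@(13, 13): e=[9,116,-5] → .
    (3,7)@(7, 15): e=[27,28,65] → X
    (6,7)@(13, 15): e=[-9,124,5] → .
    (2,8)@(5, 17): e=[21,4,95] → X
  covered (15 px):
    . . . . . . .
    . . . . . . .
    . . . . . . .
    . . . . X . .
    . . . X X . .
    . . . X X X .
    . . . X X X .
    . . . X X X .
    . . X X . . .
    . . X . . . .
T4:
  2·area = 72  (B↔C swapped to make it positive)
  edge (2, 2)→(10, 4): d=(8,2) right/bottom  bias=-1
  edge (10, 4)→(6, 12): d=(-4,8) right/bottom  bias=-1
  edge (6, 12)→(2, 2): d=(-4,-10) top-left  bias=+0
    (1,1)@(3, 3): e=[6,60,6] → X
    (2,1)@(5, 3): e=[2,44,26] → X
    (3,1)@(7, 3): e=[-2,28,46] → .
    (1,2)@(3, 5): e=[22,52,-2] → .
    (2,2)@(5, 5): e=[18,36,18] → X
    (3,2)@(7, 5): e=[14,20,38] → X
    (4,2)@(9, 5): e=[10,4,58] → X
    (5,2)@(11, 5): e=[6,-12,78] → .
    (2,3)@(5, 7): e=[34,28,10] → X
    (4,3)@(9, 7): e=[26,-4,50] → .
    (2,4)@(5, 9): e=[50,20,2] → X
    (4,4)@(9, 9): e=[42,-12,42] → .
  covered (9 px):
    . . . . . . .
    . X X . . . .
    . . X X X . .
    . . X X . . .
    . . X X . . .
    . . . . . . .
    . . . . . . .
    . . . . . . .
    . . . . . . .
    . . . . . . .

Result: [36,15,69]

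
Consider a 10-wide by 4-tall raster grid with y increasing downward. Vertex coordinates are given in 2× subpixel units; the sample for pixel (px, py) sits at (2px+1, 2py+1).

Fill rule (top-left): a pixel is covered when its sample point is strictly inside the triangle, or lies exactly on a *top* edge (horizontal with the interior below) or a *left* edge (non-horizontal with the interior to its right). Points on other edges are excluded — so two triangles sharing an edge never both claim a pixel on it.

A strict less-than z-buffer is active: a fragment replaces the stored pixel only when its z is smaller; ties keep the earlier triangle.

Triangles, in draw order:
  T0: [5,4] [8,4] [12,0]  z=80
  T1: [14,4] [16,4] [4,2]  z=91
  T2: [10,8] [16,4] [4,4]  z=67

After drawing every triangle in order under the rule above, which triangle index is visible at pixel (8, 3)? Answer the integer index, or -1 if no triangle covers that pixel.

T0:
  2·area = 12  (B↔C swapped to make it positive)
  edge (5, 4)→(12, 0): d=(7,-4) top-left  bias=+0
  edge (12, 0)→(8, 4): d=(-4,4) right/bottom  bias=-1
  edge (8, 4)→(5, 4): d=(-3,0) right/bottom  bias=-1
    (5,0)@(11, 1): e=[3,0,9] → ·  [on edge]
    (3,1)@(7, 3): e=[1,8,3] → #
    (4,1)@(9, 3): e=[9,0,3] → ·  [on edge]
    (3,2)@(7, 5): e=[15,0,-3] → ·  [on edge]
    (2,3)@(5, 7): e=[21,0,-9] → ·  [on edge]
  covered (1 px):
    · · · · · · · · · ·
    · · · # · · · · · ·
    · · · · · · · · · ·
    · · · · · · · · · ·
T1:
  2·area = 4  (B↔C swapped to make it positive)
  edge (14, 4)→(4, 2): d=(-10,-2) top-left  bias=+0
  edge (4, 2)→(16, 4): d=(12,2) right/bottom  bias=-1
  edge (16, 4)→(14, 4): d=(-2,0) right/bottom  bias=-1
    (4,1)@(9, 3): e=[0,2,2] → #  [on edge]
    (5,1)@(11, 3): e=[4,-2,2] → ·
    (4,2)@(9, 5): e=[-20,26,-2] → ·
    (9,2)@(19, 5): e=[0,6,-2] → ·  [on edge]
  covered (1 px):
    · · · · · · · · · ·
    · · · · # · · · · ·
    · · · · · · · · · ·
    · · · · · · · · · ·
T2:
  2·area = 48  (B↔C swapped to make it positive)
  edge (10, 8)→(4, 4): d=(-6,-4) top-left  bias=+0
  edge (4, 4)→(16, 4): d=(12,0) top-left  bias=+0
  edge (16, 4)→(10, 8): d=(-6,4) right/bottom  bias=-1
    (3,2)@(7, 5): e=[6,12,30] → #
    (4,2)@(9, 5): e=[14,12,22] → #
    (5,2)@(11, 5): e=[22,12,14] → #
    (6,2)@(13, 5): e=[30,12,6] → #
    (7,2)@(15, 5): e=[38,12,-2] → ·
    (3,3)@(7, 7): e=[-6,36,18] → ·
    (4,3)@(9, 7): e=[2,36,10] → #
    (6,3)@(13, 7): e=[18,36,-6] → ·
  covered (6 px):
    · · · · · · · · · ·
    · · · · · · · · · ·
    · · · # # # # · · ·
    · · · · # # · · · ·

Z-buffer (winner per pixel, '.' = empty):
  . . . . . . . . . .
  . . . 0 1 . . . . .
  . . . 2 2 2 2 . . .
  . . . . 2 2 . . . .

Answer: -1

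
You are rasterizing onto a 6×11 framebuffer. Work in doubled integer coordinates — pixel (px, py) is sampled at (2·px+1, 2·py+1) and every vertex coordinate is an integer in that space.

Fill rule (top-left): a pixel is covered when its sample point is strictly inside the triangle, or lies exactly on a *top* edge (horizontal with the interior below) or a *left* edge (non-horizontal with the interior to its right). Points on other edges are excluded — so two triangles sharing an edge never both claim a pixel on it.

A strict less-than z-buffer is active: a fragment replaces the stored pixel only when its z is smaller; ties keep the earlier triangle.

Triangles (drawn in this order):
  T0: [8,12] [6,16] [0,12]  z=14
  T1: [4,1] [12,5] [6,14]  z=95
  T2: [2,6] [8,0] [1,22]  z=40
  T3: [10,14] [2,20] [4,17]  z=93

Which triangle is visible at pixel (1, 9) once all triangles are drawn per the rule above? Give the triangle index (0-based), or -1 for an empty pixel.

T0:
  2·area = 32
  edge (8, 12)→(6, 16): d=(-2,4) right/bottom  bias=-1
  edge (6, 16)→(0, 12): d=(-6,-4) top-left  bias=+0
  edge (0, 12)→(8, 12): d=(8,0) top-left  bias=+0
    (1,6)@(3, 13): e=[18,6,8] → #
    (2,6)@(5, 13): e=[10,14,8] → #
    (3,6)@(7, 13): e=[2,22,8] → #
    (4,6)@(9, 13): e=[-6,30,8] → ·
    (1,7)@(3, 15): e=[14,-6,24] → ·
    (2,7)@(5, 15): e=[6,2,24] → #
    (3,7)@(7, 15): e=[-2,10,24] → ·
    (2,8)@(5, 17): e=[2,-10,40] → ·
  covered (4 px):
    · · · · · ·
    · · · · · ·
    · · · · · ·
    · · · · · ·
    · · · · · ·
    · · · · · ·
    · # # # · ·
    · · # · · ·
    · · · · · ·
    · · · · · ·
    · · · · · ·
T1:
  2·area = 96
  edge (4, 1)→(12, 5): d=(8,4) right/bottom  bias=-1
  edge (12, 5)→(6, 14): d=(-6,9) right/bottom  bias=-1
  edge (6, 14)→(4, 1): d=(-2,-13) top-left  bias=+0
    (2,1)@(5, 3): e=[12,75,9] → #
    (3,1)@(7, 3): e=[4,57,35] → #
    (4,1)@(9, 3): e=[-4,39,61] → ·
    (2,2)@(5, 5): e=[28,63,5] → #
    (4,2)@(9, 5): e=[12,27,57] → #
    (5,2)@(11, 5): e=[4,9,83] → #
    (2,3)@(5, 7): e=[44,51,1] → #
    (5,3)@(11, 7): e=[20,-3,79] → ·
    (2,4)@(5, 9): e=[60,39,-3] → ·
    (3,4)@(7, 9): e=[52,21,23] → #
    (5,4)@(11, 9): e=[36,-15,75] → ·
    (3,5)@(7, 11): e=[68,9,19] → #
  covered (12 px):
    · · · · · ·
    · · # # · ·
    · · # # # #
    · · # # # ·
    · · · # # ·
    · · · # · ·
    · · · · · ·
    · · · · · ·
    · · · · · ·
    · · · · · ·
    · · · · · ·
T2:
  2·area = 90
  edge (2, 6)→(8, 0): d=(6,-6) top-left  bias=+0
  edge (8, 0)→(1, 22): d=(-7,22) right/bottom  bias=-1
  edge (1, 22)→(2, 6): d=(1,-16) top-left  bias=+0
    (3,0)@(7, 1): e=[0,15,75] → #  [on edge]
    (4,0)@(9, 1): e=[12,-29,107] → ·
    (2,1)@(5, 3): e=[0,45,45] → #  [on edge]
    (4,1)@(9, 3): e=[24,-43,109] → ·
    (1,2)@(3, 5): e=[0,75,15] → #  [on edge]
    (3,2)@(7, 5): e=[24,-13,79] → ·
    (0,3)@(1, 7): e=[0,105,-15] → ·  [on edge]
    (1,3)@(3, 7): e=[12,61,17] → #
    (3,3)@(7, 7): e=[36,-27,81] → ·
    (1,4)@(3, 9): e=[24,47,19] → #
    (3,4)@(7, 9): e=[48,-41,83] → ·
    (1,5)@(3, 11): e=[36,33,21] → #
  covered (12 px):
    · · · # · ·
    · · # # · ·
    · # # · · ·
    · # # · · ·
    · # # · · ·
    · # · · · ·
    · # · · · ·
    · # · · · ·
    · · · · · ·
    · · · · · ·
    · · · · · ·
T3:
  2·area = 12
  edge (10, 14)→(2, 20): d=(-8,6) right/bottom  bias=-1
  edge (2, 20)→(4, 17): d=(2,-3) top-left  bias=+0
  edge (4, 17)→(10, 14): d=(6,-3) top-left  bias=+0
    (2,8)@(5, 17): e=[6,3,3] → #
    (3,8)@(7, 17): e=[-6,9,9] → ·
    (1,9)@(3, 19): e=[2,1,9] → #
    (2,9)@(5, 19): e=[-10,7,15] → ·
    (1,10)@(3, 21): e=[-14,5,21] → ·
  covered (2 px):
    · · · · · ·
    · · · · · ·
    · · · · · ·
    · · · · · ·
    · · · · · ·
    · · · · · ·
    · · · · · ·
    · · · · · ·
    · · # · · ·
    · # · · · ·
    · · · · · ·

Z-buffer (winner per pixel, '.' = empty):
  . . . 2 . .
  . . 2 2 . .
  . 2 2 1 1 1
  . 2 2 1 1 .
  . 2 2 1 1 .
  . 2 . 1 . .
  . 0 0 0 . .
  . 2 0 . . .
  . . 3 . . .
  . 3 . . . .
  . . . . . .

Final: 3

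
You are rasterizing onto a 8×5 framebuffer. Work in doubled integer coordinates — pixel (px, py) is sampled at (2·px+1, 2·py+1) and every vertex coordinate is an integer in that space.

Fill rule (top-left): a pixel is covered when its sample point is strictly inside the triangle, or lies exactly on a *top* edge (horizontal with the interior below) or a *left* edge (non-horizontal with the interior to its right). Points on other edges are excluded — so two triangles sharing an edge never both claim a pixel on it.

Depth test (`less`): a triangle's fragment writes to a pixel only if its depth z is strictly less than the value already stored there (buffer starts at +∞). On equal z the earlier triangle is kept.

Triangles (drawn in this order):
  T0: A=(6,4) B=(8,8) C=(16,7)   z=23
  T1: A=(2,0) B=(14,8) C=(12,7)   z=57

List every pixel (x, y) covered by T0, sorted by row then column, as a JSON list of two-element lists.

T0:
  2·area = 34  (B↔C swapped to make it positive)
  edge (6, 4)→(16, 7): d=(10,3) right/bottom  bias=-1
  edge (16, 7)→(8, 8): d=(-8,1) right/bottom  bias=-1
  edge (8, 8)→(6, 4): d=(-2,-4) top-left  bias=+0
    (3,2)@(7, 5): e=[7,25,2] → #
    (4,2)@(9, 5): e=[1,23,10] → #
    (5,2)@(11, 5): e=[-5,21,18] → ·
    (3,3)@(7, 7): e=[27,9,-2] → ·
    (4,3)@(9, 7): e=[21,7,6] → #
    (5,3)@(11, 7): e=[15,5,14] → #
    (6,3)@(13, 7): e=[9,3,22] → #
    (7,3)@(15, 7): e=[3,1,30] → #
    (4,4)@(9, 9): e=[41,-9,2] → ·
    (5,4)@(11, 9): e=[35,-11,10] → ·
    (6,4)@(13, 9): e=[29,-13,18] → ·
    (7,4)@(15, 9): e=[23,-15,26] → ·
  covered (6 px):
    · · · · · · · ·
    · · · · · · · ·
    · · · # # · · ·
    · · · · # # # #
    · · · · · · · ·
T1:
  2·area = 4
  edge (2, 0)→(14, 8): d=(12,8) right/bottom  bias=-1
  edge (14, 8)→(12, 7): d=(-2,-1) top-left  bias=+0
  edge (12, 7)→(2, 0): d=(-10,-7) top-left  bias=+0
  covered (0 px):
    · · · · · · · ·
    · · · · · · · ·
    · · · · · · · ·
    · · · · · · · ·
    · · · · · · · ·

Result: [[3,2],[4,2],[4,3],[5,3],[6,3],[7,3]]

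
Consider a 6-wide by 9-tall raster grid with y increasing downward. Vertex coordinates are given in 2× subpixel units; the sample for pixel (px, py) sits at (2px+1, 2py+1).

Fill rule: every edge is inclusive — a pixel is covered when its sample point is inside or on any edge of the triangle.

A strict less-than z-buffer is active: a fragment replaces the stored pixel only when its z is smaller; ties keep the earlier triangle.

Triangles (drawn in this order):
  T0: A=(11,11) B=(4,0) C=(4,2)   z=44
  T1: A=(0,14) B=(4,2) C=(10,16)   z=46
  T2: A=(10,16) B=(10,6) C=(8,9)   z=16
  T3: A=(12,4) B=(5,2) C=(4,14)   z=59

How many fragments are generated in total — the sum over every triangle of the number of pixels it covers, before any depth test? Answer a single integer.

T0:
  2·area = 14  (B↔C swapped to make it positive)
  edge (11, 11)→(4, 2): d=(-7,-9) inclusive
  edge (4, 2)→(4, 0): d=(0,-2) inclusive
  edge (4, 0)→(11, 11): d=(7,11) inclusive
    (2,1)@(5, 3): e=[2,2,10] → █
    (3,1)@(7, 3): e=[20,6,-12] → ·
    (2,2)@(5, 5): e=[-12,2,24] → ·
    (3,2)@(7, 5): e=[6,6,2] → █
    (4,2)@(9, 5): e=[24,10,-20] → ·
    (3,3)@(7, 7): e=[-8,6,16] → ·
    (5,5)@(11, 11): e=[0,14,0] → █  [on edge]
    (5,6)@(11, 13): e=[-14,14,14] → ·
  covered (3 px):
    · · · · · ·
    · · █ · · ·
    · · · █ · ·
    · · · · · ·
    · · · · · ·
    · · · · · █
    · · · · · ·
    · · · · · ·
    · · · · · ·
T1:
  2·area = 128
  edge (0, 14)→(4, 2): d=(4,-12) inclusive
  edge (4, 2)→(10, 16): d=(6,14) inclusive
  edge (10, 16)→(0, 14): d=(-10,-2) inclusive
    (1,2)@(3, 5): e=[0,32,96] → █  [on edge]
    (2,2)@(5, 5): e=[24,4,100] → █
    (3,2)@(7, 5): e=[48,-24,104] → ·
    (1,3)@(3, 7): e=[8,44,76] → █
    (3,3)@(7, 7): e=[56,-12,84] → ·
    (1,4)@(3, 9): e=[16,56,56] → █
    (3,4)@(7, 9): e=[64,0,64] → █  [on edge]
    (4,4)@(9, 9): e=[88,-28,68] → ·
    (0,5)@(1, 11): e=[0,96,32] → █  [on edge]
    (4,5)@(9, 11): e=[96,-16,48] → ·
    (0,6)@(1, 13): e=[8,108,12] → █
    (4,6)@(9, 13): e=[104,-4,28] → ·
    (2,7)@(5, 15): e=[64,64,0] → █  [on edge]
  covered (18 px):
    · · · · · ·
    · · · · · ·
    · █ █ · · ·
    · █ █ · · ·
    · █ █ █ · ·
    █ █ █ █ · ·
    █ █ █ █ · ·
    · · █ █ █ ·
    · · · · · ·
T2:
  2·area = 20  (B↔C swapped to make it positive)
  edge (10, 16)→(8, 9): d=(-2,-7) inclusive
  edge (8, 9)→(10, 6): d=(2,-3) inclusive
  edge (10, 6)→(10, 16): d=(0,10) inclusive
    (4,4)@(9, 9): e=[7,3,10] → █
    (5,4)@(11, 9): e=[21,9,-10] → ·
    (4,5)@(9, 11): e=[3,7,10] → █
    (5,5)@(11, 11): e=[17,13,-10] → ·
    (4,6)@(9, 13): e=[-1,11,10] → ·
  covered (2 px):
    · · · · · ·
    · · · · · ·
    · · · · · ·
    · · · · · ·
    · · · · █ ·
    · · · · █ ·
    · · · · · ·
    · · · · · ·
    · · · · · ·
T3:
  2·area = 86  (B↔C swapped to make it positive)
  edge (12, 4)→(4, 14): d=(-8,10) inclusive
  edge (4, 14)→(5, 2): d=(1,-12) inclusive
  edge (5, 2)→(12, 4): d=(7,2) inclusive
    (2,1)@(5, 3): e=[78,1,7] → █
    (3,1)@(7, 3): e=[58,25,3] → █
    (4,1)@(9, 3): e=[38,49,-1] → ·
    (2,2)@(5, 5): e=[62,3,21] → █
    (4,2)@(9, 5): e=[22,51,13] → █
    (5,2)@(11, 5): e=[2,75,9] → █
    (2,3)@(5, 7): e=[46,5,35] → █
    (5,3)@(11, 7): e=[-14,77,23] → ·
    (2,4)@(5, 9): e=[30,7,49] → █
    (4,4)@(9, 9): e=[-10,55,41] → ·
    (2,5)@(5, 11): e=[14,9,63] → █
    (3,5)@(7, 11): e=[-6,33,59] → ·
  covered (12 px):
    · · · · · ·
    · · █ █ · ·
    · · █ █ █ █
    · · █ █ █ ·
    · · █ █ · ·
    · · █ · · ·
    · · · · · ·
    · · · · · ·
    · · · · · ·

Answer: 35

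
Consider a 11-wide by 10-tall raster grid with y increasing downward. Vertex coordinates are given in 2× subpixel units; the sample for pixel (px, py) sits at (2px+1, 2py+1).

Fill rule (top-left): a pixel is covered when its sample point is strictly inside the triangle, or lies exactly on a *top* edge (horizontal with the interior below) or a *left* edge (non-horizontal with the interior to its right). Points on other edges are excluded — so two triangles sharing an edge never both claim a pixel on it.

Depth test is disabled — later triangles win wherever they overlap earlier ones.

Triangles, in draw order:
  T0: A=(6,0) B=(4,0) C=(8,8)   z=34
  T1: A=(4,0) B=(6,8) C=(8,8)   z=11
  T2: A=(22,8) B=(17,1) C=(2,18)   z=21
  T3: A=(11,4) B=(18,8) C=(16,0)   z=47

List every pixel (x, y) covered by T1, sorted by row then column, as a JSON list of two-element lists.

T0:
  2·area = 16  (B↔C swapped to make it positive)
  edge (6, 0)→(8, 8): d=(2,8) right/bottom  bias=-1
  edge (8, 8)→(4, 0): d=(-4,-8) top-left  bias=+0
  edge (4, 0)→(6, 0): d=(2,0) top-left  bias=+0
    (2,0)@(5, 1): e=[10,4,2] → █
    (3,0)@(7, 1): e=[-6,20,2] → ·
    (2,1)@(5, 3): e=[14,-4,6] → ·
    (3,2)@(7, 5): e=[2,4,10] → █
    (4,2)@(9, 5): e=[-14,20,10] → ·
    (3,3)@(7, 7): e=[6,-4,14] → ·
  covered (2 px):
    · · █ · · · · · · · ·
    · · · · · · · · · · ·
    · · · █ · · · · · · ·
    · · · · · · · · · · ·
    · · · · · · · · · · ·
    · · · · · · · · · · ·
    · · · · · · · · · · ·
    · · · · · · · · · · ·
    · · · · · · · · · · ·
    · · · · · · · · · · ·
T1:
  2·area = 16  (B↔C swapped to make it positive)
  edge (4, 0)→(8, 8): d=(4,8) right/bottom  bias=-1
  edge (8, 8)→(6, 8): d=(-2,0) right/bottom  bias=-1
  edge (6, 8)→(4, 0): d=(-2,-8) top-left  bias=+0
    (2,1)@(5, 3): e=[4,10,2] → █
    (3,1)@(7, 3): e=[-12,10,18] → ·
    (2,2)@(5, 5): e=[12,6,-2] → ·
    (3,3)@(7, 7): e=[4,2,10] → █
    (4,3)@(9, 7): e=[-12,2,26] → ·
    (3,4)@(7, 9): e=[12,-2,6] → ·
  covered (2 px):
    · · · · · · · · · · ·
    · · █ · · · · · · · ·
    · · · · · · · · · · ·
    · · · █ · · · · · · ·
    · · · · · · · · · · ·
    · · · · · · · · · · ·
    · · · · · · · · · · ·
    · · · · · · · · · · ·
    · · · · · · · · · · ·
    · · · · · · · · · · ·
T2:
  2·area = 190  (B↔C swapped to make it positive)
  edge (22, 8)→(2, 18): d=(-20,10) right/bottom  bias=-1
  edge (2, 18)→(17, 1): d=(15,-17) top-left  bias=+0
  edge (17, 1)→(22, 8): d=(5,7) right/bottom  bias=-1
    (8,0)@(17, 1): e=[190,0,0] → ·  [on edge]
    (8,1)@(17, 3): e=[150,30,10] → █
    (9,1)@(19, 3): e=[130,64,-4] → ·
    (7,2)@(15, 5): e=[130,26,34] → █
    (9,2)@(19, 5): e=[90,94,6] → █
    (10,2)@(21, 5): e=[70,128,-8] → ·
    (6,3)@(13, 7): e=[110,22,58] → █
    (10,3)@(21, 7): e=[30,158,2] → █
    (5,4)@(11, 9): e=[90,18,82] → █
    (10,4)@(21, 9): e=[-10,188,12] → ·
    (4,5)@(9, 11): e=[70,14,106] → █
    (8,5)@(17, 11): e=[-10,150,50] → ·
  covered (24 px):
    · · · · · · · · · · ·
    · · · · · · · · █ · ·
    · · · · · · · █ █ █ ·
    · · · · · · █ █ █ █ █
    · · · · · █ █ █ █ █ ·
    · · · · █ █ █ █ · · ·
    · · · █ █ █ · · · · ·
    · · █ █ · · · · · · ·
    · █ · · · · · · · · ·
    · · · · · · · · · · ·
T3:
  2·area = 48  (B↔C swapped to make it positive)
  edge (11, 4)→(16, 0): d=(5,-4) top-left  bias=+0
  edge (16, 0)→(18, 8): d=(2,8) right/bottom  bias=-1
  edge (18, 8)→(11, 4): d=(-7,-4) top-left  bias=+0
    (7,0)@(15, 1): e=[1,10,37] → █
    (8,0)@(17, 1): e=[9,-6,45] → ·
    (6,1)@(13, 3): e=[3,30,15] → █
    (8,1)@(17, 3): e=[19,-2,31] → ·
    (6,2)@(13, 5): e=[13,34,1] → █
    (8,2)@(17, 5): e=[29,2,17] → █
    (9,2)@(19, 5): e=[37,-14,25] → ·
    (6,3)@(13, 7): e=[23,38,-13] → ·
    (7,3)@(15, 7): e=[31,22,-5] → ·
    (8,3)@(17, 7): e=[39,6,3] → █
    (9,3)@(19, 7): e=[47,-10,11] → ·
    (8,4)@(17, 9): e=[49,10,-11] → ·
  covered (7 px):
    · · · · · · · █ · · ·
    · · · · · · █ █ · · ·
    · · · · · · █ █ █ · ·
    · · · · · · · · █ · ·
    · · · · · · · · · · ·
    · · · · · · · · · · ·
    · · · · · · · · · · ·
    · · · · · · · · · · ·
    · · · · · · · · · · ·
    · · · · · · · · · · ·

Answer: [[2,1],[3,3]]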